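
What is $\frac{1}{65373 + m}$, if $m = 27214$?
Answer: $\frac{1}{92587} \approx 1.0801 \cdot 10^{-5}$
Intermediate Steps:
$\frac{1}{65373 + m} = \frac{1}{65373 + 27214} = \frac{1}{92587}$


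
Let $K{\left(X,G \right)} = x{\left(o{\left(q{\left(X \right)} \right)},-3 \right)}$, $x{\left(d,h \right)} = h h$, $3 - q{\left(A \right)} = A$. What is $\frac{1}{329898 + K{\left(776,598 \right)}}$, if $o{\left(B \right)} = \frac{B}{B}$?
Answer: $\frac{1}{329907} \approx 3.0312 \cdot 10^{-6}$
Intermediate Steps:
$q{\left(A \right)} = 3 - A$
$o{\left(B \right)} = 1$
$x{\left(d,h \right)} = h^{2}$
$K{\left(X,G \right)} = 9$ ($K{\left(X,G \right)} = \left(-3\right)^{2} = 9$)
$\frac{1}{329898 + K{\left(776,598 \right)}} = \frac{1}{329898 + 9} = \frac{1}{329907}$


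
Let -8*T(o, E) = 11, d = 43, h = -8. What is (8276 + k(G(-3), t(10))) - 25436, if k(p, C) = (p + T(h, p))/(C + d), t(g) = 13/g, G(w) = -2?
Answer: -30407655/1772 ≈ -17160.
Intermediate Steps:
T(o, E) = -11/8 (T(o, E) = -⅛*11 = -11/8)
k(p, C) = (-11/8 + p)/(43 + C) (k(p, C) = (p - 11/8)/(C + 43) = (-11/8 + p)/(43 + C))
(8276 + k(G(-3), t(10))) - 25436 = (8276 + (-11/8 - 2)/(43 + 13/10)) - 25436 = (8276 - 27/8/(43 + 13*(⅒))) - 25436 = (8276 - 27/8/(43 + 13/10)) - 25436 = (8276 - 27/8/(443/10)) - 25436 = (8276 + (10/443)*(-27/8)) - 25436 = (8276 - 135/1772) - 25436 = 14664937/1772 - 25436 = -30407655/1772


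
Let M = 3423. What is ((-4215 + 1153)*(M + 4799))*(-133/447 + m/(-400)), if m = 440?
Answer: 78636498854/2235 ≈ 3.5184e+7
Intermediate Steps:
((-4215 + 1153)*(M + 4799))*(-133/447 + m/(-400)) = ((-4215 + 1153)*(3423 + 4799))*(-133/447 + 440/(-400)) = (-3062*8222)*(-133*1/447 + 440*(-1/400)) = -25175764*(-133/447 - 11/10) = -25175764*(-6247/4470) = 78636498854/2235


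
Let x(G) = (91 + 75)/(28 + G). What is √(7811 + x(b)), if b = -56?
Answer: √1529794/14 ≈ 88.346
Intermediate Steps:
x(G) = 166/(28 + G)
√(7811 + x(b)) = √(7811 + 166/(28 - 56)) = √(7811 + 166/(-28)) = √(7811 + 166*(-1/28)) = √(7811 - 83/14) = √(109271/14) = √1529794/14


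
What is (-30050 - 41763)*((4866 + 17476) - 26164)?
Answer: 274469286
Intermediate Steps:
(-30050 - 41763)*((4866 + 17476) - 26164) = -71813*(22342 - 26164) = -71813*(-3822) = 274469286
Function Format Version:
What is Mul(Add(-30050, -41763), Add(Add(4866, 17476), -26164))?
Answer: 274469286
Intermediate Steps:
Mul(Add(-30050, -41763), Add(Add(4866, 17476), -26164)) = Mul(-71813, Add(22342, -26164)) = Mul(-71813, -3822) = 274469286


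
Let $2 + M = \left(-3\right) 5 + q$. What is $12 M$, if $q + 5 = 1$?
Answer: $-252$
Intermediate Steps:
$q = -4$ ($q = -5 + 1 = -4$)
$M = -21$ ($M = -2 - 19 = -21$)
$12 M = 12 \left(-21\right) = -252$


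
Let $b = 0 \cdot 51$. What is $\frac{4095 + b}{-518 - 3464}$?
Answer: $- \frac{4095}{3982} \approx -1.0284$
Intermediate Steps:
$b = 0$
$\frac{4095 + b}{-518 - 3464} = \frac{4095 + 0}{-518 - 3464} = \frac{4095}{-3982} = 4095 \left(- \frac{1}{3982}\right) = - \frac{4095}{3982}$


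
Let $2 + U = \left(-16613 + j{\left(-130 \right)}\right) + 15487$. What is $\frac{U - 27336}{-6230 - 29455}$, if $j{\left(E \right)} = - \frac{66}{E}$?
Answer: $\frac{616709}{773175} \approx 0.79763$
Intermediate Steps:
$U = - \frac{73287}{65}$ ($U = -2 + \left(\left(-16613 - \frac{66}{-130}\right) + 15487\right) = -2 + \left(\left(-16613 - - \frac{33}{65}\right) + 15487\right) = -2 + \left(\left(-16613 + \frac{33}{65}\right) + 15487\right) = -2 + \left(- \frac{1079812}{65} + 15487\right) = -2 - \frac{73157}{65} = - \frac{73287}{65} \approx -1127.5$)
$\frac{U - 27336}{-6230 - 29455} = \frac{- \frac{73287}{65} - 27336}{-6230 - 29455} = - \frac{1850127}{65 \left(-6230 - 29455\right)} = - \frac{1850127}{65 \left(-35685\right)} = \left(- \frac{1850127}{65}\right) \left(- \frac{1}{35685}\right) = \frac{616709}{773175}$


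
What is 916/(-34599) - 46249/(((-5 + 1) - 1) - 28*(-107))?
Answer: -534302969/34495203 ≈ -15.489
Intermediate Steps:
916/(-34599) - 46249/(((-5 + 1) - 1) - 28*(-107)) = 916*(-1/34599) - 46249/((-4 - 1) + 2996) = -916/34599 - 46249/(-5 + 2996) = -916/34599 - 46249/2991 = -534302969/34495203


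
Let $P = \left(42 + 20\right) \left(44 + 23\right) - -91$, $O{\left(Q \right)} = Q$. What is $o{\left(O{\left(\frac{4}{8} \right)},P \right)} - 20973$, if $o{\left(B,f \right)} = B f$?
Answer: $- \frac{37701}{2} \approx -18851.0$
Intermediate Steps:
$P = 4245$ ($P = 62 \cdot 67 + 91 = 4154 + 91 = 4245$)
$o{\left(O{\left(\frac{4}{8} \right)},P \right)} - 20973 = \frac{4}{8} \cdot 4245 - 20973 = 4 \cdot \frac{1}{8} \cdot 4245 - 20973 = \frac{1}{2} \cdot 4245 - 20973 = \frac{4245}{2} - 20973 = - \frac{37701}{2}$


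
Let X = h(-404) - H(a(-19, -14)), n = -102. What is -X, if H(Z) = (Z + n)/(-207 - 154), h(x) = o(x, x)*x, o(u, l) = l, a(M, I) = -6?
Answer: -58920868/361 ≈ -1.6322e+5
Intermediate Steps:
h(x) = x² (h(x) = x*x = x²)
H(Z) = 102/361 - Z/361 (H(Z) = (Z - 102)/(-207 - 154) = (-102 + Z)/(-361) = (-102 + Z)*(-1/361) = 102/361 - Z/361)
X = 58920868/361 (X = (-404)² - (102/361 - 1/361*(-6)) = 163216 - (102/361 + 6/361) = 163216 - 1*108/361 = 163216 - 108/361 = 58920868/361 ≈ 1.6322e+5)
-X = -1*58920868/361 = -58920868/361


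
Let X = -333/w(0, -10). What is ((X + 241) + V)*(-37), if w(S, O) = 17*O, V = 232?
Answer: -2987491/170 ≈ -17573.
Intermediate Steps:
X = 333/170 (X = -333/(17*(-10)) = -333/(-170) = -333*(-1/170) = 333/170 ≈ 1.9588)
((X + 241) + V)*(-37) = ((333/170 + 241) + 232)*(-37) = (41303/170 + 232)*(-37) = (80743/170)*(-37) = -2987491/170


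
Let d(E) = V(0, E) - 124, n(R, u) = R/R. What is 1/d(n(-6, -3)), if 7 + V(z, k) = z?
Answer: -1/131 ≈ -0.0076336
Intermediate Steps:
V(z, k) = -7 + z
n(R, u) = 1
d(E) = -131 (d(E) = (-7 + 0) - 124 = -7 - 124 = -131)
1/d(n(-6, -3)) = 1/(-131) = -1/131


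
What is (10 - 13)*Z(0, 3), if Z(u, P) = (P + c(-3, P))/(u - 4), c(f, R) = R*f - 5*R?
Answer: -63/4 ≈ -15.750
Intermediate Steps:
c(f, R) = -5*R + R*f
Z(u, P) = -7*P/(-4 + u) (Z(u, P) = (P + P*(-5 - 3))/(u - 4) = (P + P*(-8))/(-4 + u) = (P - 8*P)/(-4 + u) = (-7*P)/(-4 + u) = -7*P/(-4 + u))
(10 - 13)*Z(0, 3) = (10 - 13)*(-7*3/(-4 + 0)) = -(-21)*3/(-4) = -(-21)*3*(-1)/4 = -3*21/4 = -63/4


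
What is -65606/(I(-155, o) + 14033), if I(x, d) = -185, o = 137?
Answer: -32803/6924 ≈ -4.7376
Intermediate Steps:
-65606/(I(-155, o) + 14033) = -65606/(-185 + 14033) = -65606/13848 = -65606*1/13848 = -32803/6924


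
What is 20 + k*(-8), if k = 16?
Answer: -108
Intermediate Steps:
20 + k*(-8) = 20 + 16*(-8) = 20 - 128 = -108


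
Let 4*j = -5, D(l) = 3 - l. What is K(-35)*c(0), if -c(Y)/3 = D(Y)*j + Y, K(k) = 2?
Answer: 45/2 ≈ 22.500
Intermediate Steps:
j = -5/4 (j = (¼)*(-5) = -5/4 ≈ -1.2500)
c(Y) = 45/4 - 27*Y/4 (c(Y) = -3*((3 - Y)*(-5/4) + Y) = -3*((-15/4 + 5*Y/4) + Y) = -3*(-15/4 + 9*Y/4) = 45/4 - 27*Y/4)
K(-35)*c(0) = 2*(45/4 - 27/4*0) = 2*(45/4 + 0) = 2*(45/4) = 45/2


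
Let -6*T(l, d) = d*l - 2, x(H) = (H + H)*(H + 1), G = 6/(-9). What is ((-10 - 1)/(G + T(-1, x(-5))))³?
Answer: -35937/6859 ≈ -5.2394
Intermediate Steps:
G = -⅔ (G = 6*(-⅑) = -⅔ ≈ -0.66667)
x(H) = 2*H*(1 + H) (x(H) = (2*H)*(1 + H) = 2*H*(1 + H))
T(l, d) = ⅓ - d*l/6 (T(l, d) = -(d*l - 2)/6 = -(-2 + d*l)/6 = ⅓ - d*l/6)
((-10 - 1)/(G + T(-1, x(-5))))³ = ((-10 - 1)/(-⅔ + (⅓ - ⅙*2*(-5)*(1 - 5)*(-1))))³ = (-11/(-⅔ + (⅓ - ⅙*2*(-5)*(-4)*(-1))))³ = (-11/(-⅔ + (⅓ - ⅙*40*(-1))))³ = (-11/(-⅔ + (⅓ + 20/3)))³ = (-11/(-⅔ + 7))³ = (-11/19/3)³ = (-11*3/19)³ = (-33/19)³ = -35937/6859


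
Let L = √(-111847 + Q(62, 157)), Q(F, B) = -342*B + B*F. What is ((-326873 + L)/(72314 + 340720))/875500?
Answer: -326873/361611267000 + I*√155807/361611267000 ≈ -9.0393e-7 + 1.0916e-9*I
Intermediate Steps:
L = I*√155807 (L = √(-111847 + 157*(-342 + 62)) = √(-111847 + 157*(-280)) = √(-111847 - 43960) = √(-155807) = I*√155807 ≈ 394.72*I)
((-326873 + L)/(72314 + 340720))/875500 = ((-326873 + I*√155807)/(72314 + 340720))/875500 = ((-326873 + I*√155807)/413034)*(1/875500) = ((-326873 + I*√155807)*(1/413034))*(1/875500) = (-326873/413034 + I*√155807/413034)*(1/875500) = -326873/361611267000 + I*√155807/361611267000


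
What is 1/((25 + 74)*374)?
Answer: 1/37026 ≈ 2.7008e-5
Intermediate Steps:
1/((25 + 74)*374) = 1/(99*374) = 1/37026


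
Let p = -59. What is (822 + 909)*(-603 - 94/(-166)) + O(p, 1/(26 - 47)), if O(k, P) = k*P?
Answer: -1817617805/1743 ≈ -1.0428e+6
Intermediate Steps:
O(k, P) = P*k
(822 + 909)*(-603 - 94/(-166)) + O(p, 1/(26 - 47)) = (822 + 909)*(-603 - 94/(-166)) - 59/(26 - 47) = 1731*(-603 - 94*(-1/166)) - 59/(-21) = 1731*(-603 + 47/83) - 1/21*(-59) = 1731*(-50002/83) + 59/21 = -86553462/83 + 59/21 = -1817617805/1743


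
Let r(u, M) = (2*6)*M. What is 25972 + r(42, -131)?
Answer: 24400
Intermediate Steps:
r(u, M) = 12*M
25972 + r(42, -131) = 25972 + 12*(-131) = 25972 - 1572 = 24400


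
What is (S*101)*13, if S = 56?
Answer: 73528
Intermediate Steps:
(S*101)*13 = (56*101)*13 = 5656*13 = 73528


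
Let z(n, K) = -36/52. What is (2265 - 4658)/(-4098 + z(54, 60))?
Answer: 31109/53283 ≈ 0.58385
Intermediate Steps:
z(n, K) = -9/13 (z(n, K) = -36*1/52 = -9/13)
(2265 - 4658)/(-4098 + z(54, 60)) = (2265 - 4658)/(-4098 - 9/13) = -2393/(-53283/13) = -2393*(-13/53283) = 31109/53283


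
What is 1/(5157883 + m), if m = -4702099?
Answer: 1/455784 ≈ 2.1940e-6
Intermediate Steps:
1/(5157883 + m) = 1/(5157883 - 4702099) = 1/455784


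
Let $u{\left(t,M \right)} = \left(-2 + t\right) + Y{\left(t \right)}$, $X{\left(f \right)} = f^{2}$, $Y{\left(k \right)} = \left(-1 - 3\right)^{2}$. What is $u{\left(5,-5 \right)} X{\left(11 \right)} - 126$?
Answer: $2173$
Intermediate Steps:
$Y{\left(k \right)} = 16$ ($Y{\left(k \right)} = \left(-4\right)^{2} = 16$)
$u{\left(t,M \right)} = 14 + t$ ($u{\left(t,M \right)} = \left(-2 + t\right) + 16 = 14 + t$)
$u{\left(5,-5 \right)} X{\left(11 \right)} - 126 = \left(14 + 5\right) 11^{2} - 126 = 19 \cdot 121 - 126 = 2299 - 126 = 2173$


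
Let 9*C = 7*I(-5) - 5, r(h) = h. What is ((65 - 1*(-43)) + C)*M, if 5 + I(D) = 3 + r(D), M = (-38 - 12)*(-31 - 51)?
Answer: 418200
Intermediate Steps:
M = 4100 (M = -50*(-82) = 4100)
I(D) = -2 + D (I(D) = -5 + (3 + D) = -2 + D)
C = -6 (C = (7*(-2 - 5) - 5)/9 = (7*(-7) - 5)/9 = (-49 - 5)/9 = (1/9)*(-54) = -6)
((65 - 1*(-43)) + C)*M = ((65 - 1*(-43)) - 6)*4100 = ((65 + 43) - 6)*4100 = (108 - 6)*4100 = 102*4100 = 418200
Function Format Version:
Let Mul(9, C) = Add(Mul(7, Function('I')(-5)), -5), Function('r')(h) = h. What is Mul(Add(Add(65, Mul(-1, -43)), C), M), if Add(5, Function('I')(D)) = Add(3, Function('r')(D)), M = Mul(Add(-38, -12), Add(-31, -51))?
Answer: 418200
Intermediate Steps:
M = 4100 (M = Mul(-50, -82) = 4100)
Function('I')(D) = Add(-2, D) (Function('I')(D) = Add(-5, Add(3, D)) = Add(-2, D))
C = -6 (C = Mul(Rational(1, 9), Add(Mul(7, Add(-2, -5)), -5)) = Mul(Rational(1, 9), Add(Mul(7, -7), -5)) = Mul(Rational(1, 9), Add(-49, -5)) = Mul(Rational(1, 9), -54) = -6)
Mul(Add(Add(65, Mul(-1, -43)), C), M) = Mul(Add(Add(65, Mul(-1, -43)), -6), 4100) = Mul(Add(Add(65, 43), -6), 4100) = Mul(Add(108, -6), 4100) = Mul(102, 4100) = 418200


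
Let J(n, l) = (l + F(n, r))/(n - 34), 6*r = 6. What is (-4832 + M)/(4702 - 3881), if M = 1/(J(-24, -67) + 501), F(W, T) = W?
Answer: -140847910/23931329 ≈ -5.8855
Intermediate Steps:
r = 1 (r = (1/6)*6 = 1)
J(n, l) = (l + n)/(-34 + n) (J(n, l) = (l + n)/(n - 34) = (l + n)/(-34 + n))
M = 58/29149 (M = 1/((-67 - 24)/(-34 - 24) + 501) = 1/(-91/(-58) + 501) = 1/(-1/58*(-91) + 501) = 1/(91/58 + 501) = 1/(29149/58) = 58/29149 ≈ 0.0019898)
(-4832 + M)/(4702 - 3881) = (-4832 + 58/29149)/(4702 - 3881) = -140847910/29149/821 = -140847910/29149*1/821 = -140847910/23931329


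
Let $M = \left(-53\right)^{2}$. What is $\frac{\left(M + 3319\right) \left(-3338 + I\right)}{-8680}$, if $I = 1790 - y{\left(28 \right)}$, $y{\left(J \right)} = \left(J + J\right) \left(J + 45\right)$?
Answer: $\frac{4317176}{1085} \approx 3979.0$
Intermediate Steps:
$y{\left(J \right)} = 2 J \left(45 + J\right)$
$I = -2298$ ($I = 1790 - 2 \cdot 28 \left(45 + 28\right) = 1790 - 2 \cdot 28 \cdot 73 = 1790 - 4088 = -2298$)
$M = 2809$
$\frac{\left(M + 3319\right) \left(-3338 + I\right)}{-8680} = \frac{\left(2809 + 3319\right) \left(-3338 - 2298\right)}{-8680} = 6128 \left(-5636\right) \left(- \frac{1}{8680}\right) = \left(-34537408\right) \left(- \frac{1}{8680}\right) = \frac{4317176}{1085}$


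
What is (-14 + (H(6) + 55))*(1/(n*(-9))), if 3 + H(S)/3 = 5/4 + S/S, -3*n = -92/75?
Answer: -3875/368 ≈ -10.530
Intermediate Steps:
n = 92/225 (n = -(-92)/(3*75) = -⅓*(-92/75) = 92/225 ≈ 0.40889)
H(S) = -9/4 (H(S) = -9 + 3*(5/4 + S/S) = -9 + 3*(5*(¼) + 1) = -9 + 3*(5/4 + 1) = -9 + 3*(9/4) = -9 + 27/4 = -9/4)
(-14 + (H(6) + 55))*(1/(n*(-9))) = (-14 + (-9/4 + 55))*(1/((92/225)*(-9))) = (-14 + 211/4)*((225/92)*(-⅑)) = (155/4)*(-25/92) = -3875/368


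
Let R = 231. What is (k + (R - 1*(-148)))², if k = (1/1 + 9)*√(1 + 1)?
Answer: 143841 + 7580*√2 ≈ 1.5456e+5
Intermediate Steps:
k = 10*√2 (k = (1*1 + 9)*√2 = (1 + 9)*√2 = 10*√2 ≈ 14.142)
(k + (R - 1*(-148)))² = (10*√2 + (231 - 1*(-148)))² = (10*√2 + (231 + 148))² = (10*√2 + 379)² = (379 + 10*√2)²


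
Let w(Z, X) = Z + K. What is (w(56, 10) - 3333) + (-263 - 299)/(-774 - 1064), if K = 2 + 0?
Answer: -3009444/919 ≈ -3274.7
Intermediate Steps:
K = 2
w(Z, X) = 2 + Z (w(Z, X) = Z + 2 = 2 + Z)
(w(56, 10) - 3333) + (-263 - 299)/(-774 - 1064) = ((2 + 56) - 3333) + (-263 - 299)/(-774 - 1064) = (58 - 3333) - 562/(-1838) = -3275 - 562*(-1/1838) = -3275 + 281/919 = -3009444/919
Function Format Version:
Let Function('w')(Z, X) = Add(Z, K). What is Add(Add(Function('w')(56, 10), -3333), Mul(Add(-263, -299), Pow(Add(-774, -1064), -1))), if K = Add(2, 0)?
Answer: Rational(-3009444, 919) ≈ -3274.7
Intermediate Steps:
K = 2
Function('w')(Z, X) = Add(2, Z) (Function('w')(Z, X) = Add(Z, 2) = Add(2, Z))
Add(Add(Function('w')(56, 10), -3333), Mul(Add(-263, -299), Pow(Add(-774, -1064), -1))) = Add(Add(Add(2, 56), -3333), Mul(Add(-263, -299), Pow(Add(-774, -1064), -1))) = Add(Add(58, -3333), Mul(-562, Pow(-1838, -1))) = Add(-3275, Mul(-562, Rational(-1, 1838))) = Add(-3275, Rational(281, 919)) = Rational(-3009444, 919)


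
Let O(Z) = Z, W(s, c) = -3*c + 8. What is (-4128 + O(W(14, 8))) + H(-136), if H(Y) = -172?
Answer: -4316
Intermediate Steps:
W(s, c) = 8 - 3*c
(-4128 + O(W(14, 8))) + H(-136) = (-4128 + (8 - 3*8)) - 172 = (-4128 + (8 - 24)) - 172 = (-4128 - 16) - 172 = -4144 - 172 = -4316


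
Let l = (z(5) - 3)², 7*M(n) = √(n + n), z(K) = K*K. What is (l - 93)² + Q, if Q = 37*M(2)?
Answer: 1070241/7 ≈ 1.5289e+5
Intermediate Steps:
z(K) = K²
M(n) = √2*√n/7 (M(n) = √(n + n)/7 = √(2*n)/7 = (√2*√n)/7 = √2*√n/7)
l = 484 (l = (5² - 3)² = (25 - 3)² = 22² = 484)
Q = 74/7 (Q = 37*(√2*√2/7) = 37*(2/7) = 74/7 ≈ 10.571)
(l - 93)² + Q = (484 - 93)² + 74/7 = 391² + 74/7 = 152881 + 74/7 = 1070241/7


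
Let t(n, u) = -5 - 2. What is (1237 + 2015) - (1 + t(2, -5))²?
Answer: 3216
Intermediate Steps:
t(n, u) = -7
(1237 + 2015) - (1 + t(2, -5))² = (1237 + 2015) - (1 - 7)² = 3252 - 1*(-6)² = 3252 - 1*36 = 3252 - 36 = 3216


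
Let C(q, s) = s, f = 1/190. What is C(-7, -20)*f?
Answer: -2/19 ≈ -0.10526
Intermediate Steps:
f = 1/190 ≈ 0.0052632
C(-7, -20)*f = -20*1/190 = -2/19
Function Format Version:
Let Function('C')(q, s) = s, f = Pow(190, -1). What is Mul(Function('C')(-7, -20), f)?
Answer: Rational(-2, 19) ≈ -0.10526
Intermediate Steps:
f = Rational(1, 190) ≈ 0.0052632
Mul(Function('C')(-7, -20), f) = Mul(-20, Rational(1, 190)) = Rational(-2, 19)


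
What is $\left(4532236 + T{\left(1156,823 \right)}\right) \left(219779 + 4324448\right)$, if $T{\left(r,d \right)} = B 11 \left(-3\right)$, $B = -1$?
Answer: $20595659161063$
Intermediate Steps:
$T{\left(r,d \right)} = 33$ ($T{\left(r,d \right)} = \left(-1\right) 11 \left(-3\right) = \left(-11\right) \left(-3\right) = 33$)
$\left(4532236 + T{\left(1156,823 \right)}\right) \left(219779 + 4324448\right) = \left(4532236 + 33\right) \left(219779 + 4324448\right) = 4532269 \cdot 4544227 = 20595659161063$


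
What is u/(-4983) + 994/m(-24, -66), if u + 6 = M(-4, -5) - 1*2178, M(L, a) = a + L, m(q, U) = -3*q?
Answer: 851833/59796 ≈ 14.246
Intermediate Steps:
M(L, a) = L + a
u = -2193 (u = -6 + ((-4 - 5) - 1*2178) = -6 + (-9 - 2178) = -6 - 2187 = -2193)
u/(-4983) + 994/m(-24, -66) = -2193/(-4983) + 994/((-3*(-24))) = -2193*(-1/4983) + 994/72 = 731/1661 + 994*(1/72) = 731/1661 + 497/36 = 851833/59796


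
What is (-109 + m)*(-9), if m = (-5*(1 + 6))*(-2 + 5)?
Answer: 1926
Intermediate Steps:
m = -105 (m = -5*7*3 = -35*3 = -105)
(-109 + m)*(-9) = (-109 - 105)*(-9) = -214*(-9) = 1926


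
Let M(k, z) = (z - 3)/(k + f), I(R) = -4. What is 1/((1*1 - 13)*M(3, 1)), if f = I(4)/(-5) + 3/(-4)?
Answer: 61/480 ≈ 0.12708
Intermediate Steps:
f = 1/20 (f = -4/(-5) + 3/(-4) = -4*(-⅕) + 3*(-¼) = ⅘ - ¾ = 1/20 ≈ 0.050000)
M(k, z) = (-3 + z)/(1/20 + k) (M(k, z) = (z - 3)/(k + 1/20) = (-3 + z)/(1/20 + k))
1/((1*1 - 13)*M(3, 1)) = 1/((1*1 - 13)*(20*(-3 + 1)/(1 + 20*3))) = 1/((1 - 13)*(20*(-2)/(1 + 60))) = 1/(-240*(-2)/61) = 1/(-12*(-40/61)) = 1/(480/61) = 61/480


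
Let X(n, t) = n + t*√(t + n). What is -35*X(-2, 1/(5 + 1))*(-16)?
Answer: -1120 + 140*I*√66/9 ≈ -1120.0 + 126.37*I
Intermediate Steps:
X(n, t) = n + t*√(n + t)
-35*X(-2, 1/(5 + 1))*(-16) = -35*(-2 + √(-2 + 1/(5 + 1))/(5 + 1))*(-16) = -35*(-2 + √(-2 + 1/6)/6)*(-16) = -35*(-2 + √(-2 + ⅙)/6)*(-16) = -35*(-2 + √(-11/6)/6)*(-16) = -35*(-2 + (I*√66/6)/6)*(-16) = -35*(-2 + I*√66/36)*(-16) = (70 - 35*I*√66/36)*(-16) = -1120 + 140*I*√66/9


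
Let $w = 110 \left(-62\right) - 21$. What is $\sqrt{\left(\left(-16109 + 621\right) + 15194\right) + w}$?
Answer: $i \sqrt{7135} \approx 84.469 i$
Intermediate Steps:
$w = -6841$ ($w = -6820 - 21 = -6841$)
$\sqrt{\left(\left(-16109 + 621\right) + 15194\right) + w} = \sqrt{\left(\left(-16109 + 621\right) + 15194\right) - 6841} = \sqrt{\left(-15488 + 15194\right) - 6841} = \sqrt{-294 - 6841} = \sqrt{-7135} = i \sqrt{7135}$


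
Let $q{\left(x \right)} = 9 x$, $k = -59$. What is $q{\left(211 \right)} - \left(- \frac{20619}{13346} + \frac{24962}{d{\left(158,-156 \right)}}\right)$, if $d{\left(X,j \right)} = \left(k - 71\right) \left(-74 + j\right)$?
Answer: $\frac{94758822481}{49880675} \approx 1899.7$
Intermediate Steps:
$d{\left(X,j \right)} = 9620 - 130 j$ ($d{\left(X,j \right)} = \left(-59 - 71\right) \left(-74 + j\right) = - 130 \left(-74 + j\right) = 9620 - 130 j$)
$q{\left(211 \right)} - \left(- \frac{20619}{13346} + \frac{24962}{d{\left(158,-156 \right)}}\right) = 9 \cdot 211 - \left(- \frac{20619}{13346} + \frac{24962}{9620 - -20280}\right) = 1899 - \left(- \frac{20619}{13346} + \frac{24962}{9620 + 20280}\right) = 1899 + \left(\frac{20619}{13346} - \frac{24962}{29900}\right) = 1899 + \left(\frac{20619}{13346} - \frac{12481}{14950}\right) = 1899 + \frac{35420656}{49880675} = \frac{94758822481}{49880675}$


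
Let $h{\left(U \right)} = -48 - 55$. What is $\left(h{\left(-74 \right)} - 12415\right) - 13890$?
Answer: $-26408$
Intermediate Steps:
$h{\left(U \right)} = -103$
$\left(h{\left(-74 \right)} - 12415\right) - 13890 = \left(-103 - 12415\right) - 13890 = -12518 - 13890 = -26408$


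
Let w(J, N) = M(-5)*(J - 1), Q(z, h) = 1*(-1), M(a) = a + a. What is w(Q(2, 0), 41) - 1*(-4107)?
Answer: 4127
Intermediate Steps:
M(a) = 2*a
Q(z, h) = -1
w(J, N) = 10 - 10*J (w(J, N) = (2*(-5))*(J - 1) = -10*(-1 + J) = 10 - 10*J)
w(Q(2, 0), 41) - 1*(-4107) = (10 - 10*(-1)) - 1*(-4107) = (10 + 10) + 4107 = 20 + 4107 = 4127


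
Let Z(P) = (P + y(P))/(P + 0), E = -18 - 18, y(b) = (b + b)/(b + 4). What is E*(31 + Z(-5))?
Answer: -1080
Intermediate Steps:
y(b) = 2*b/(4 + b) (y(b) = (2*b)/(4 + b) = 2*b/(4 + b))
E = -36
Z(P) = (P + 2*P/(4 + P))/P (Z(P) = (P + 2*P/(4 + P))/(P + 0) = (P + 2*P/(4 + P))/P)
E*(31 + Z(-5)) = -36*(31 + (6 - 5)/(4 - 5)) = -36*(31 + 1/(-1)) = -36*(31 - 1*1) = -36*(31 - 1) = -36*30 = -1080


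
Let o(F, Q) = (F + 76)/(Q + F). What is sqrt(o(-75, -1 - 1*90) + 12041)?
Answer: sqrt(331801630)/166 ≈ 109.73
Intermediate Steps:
o(F, Q) = (76 + F)/(F + Q)
sqrt(o(-75, -1 - 1*90) + 12041) = sqrt((76 - 75)/(-75 + (-1 - 1*90)) + 12041) = sqrt(1/(-75 + (-1 - 90)) + 12041) = sqrt(1/(-75 - 91) + 12041) = sqrt(1/(-166) + 12041) = sqrt(-1/166*1 + 12041) = sqrt(-1/166 + 12041) = sqrt(1998805/166) = sqrt(331801630)/166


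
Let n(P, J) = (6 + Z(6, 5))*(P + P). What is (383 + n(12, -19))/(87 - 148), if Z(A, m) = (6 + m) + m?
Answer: -911/61 ≈ -14.934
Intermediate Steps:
Z(A, m) = 6 + 2*m
n(P, J) = 44*P (n(P, J) = (6 + (6 + 2*5))*(P + P) = (6 + (6 + 10))*(2*P) = (6 + 16)*(2*P) = 22*(2*P) = 44*P)
(383 + n(12, -19))/(87 - 148) = (383 + 44*12)/(87 - 148) = (383 + 528)/(-61) = 911*(-1/61) = -911/61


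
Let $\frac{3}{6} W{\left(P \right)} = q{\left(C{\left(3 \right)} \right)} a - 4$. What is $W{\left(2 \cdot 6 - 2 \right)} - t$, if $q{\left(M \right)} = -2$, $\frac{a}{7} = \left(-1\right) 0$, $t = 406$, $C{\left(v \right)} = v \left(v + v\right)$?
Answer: $-414$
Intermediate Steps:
$C{\left(v \right)} = 2 v^{2}$ ($C{\left(v \right)} = v 2 v = 2 v^{2}$)
$a = 0$ ($a = 7 \left(\left(-1\right) 0\right) = 7 \cdot 0 = 0$)
$W{\left(P \right)} = -8$ ($W{\left(P \right)} = 2 \left(\left(-2\right) 0 - 4\right) = 2 \left(0 - 4\right) = 2 \left(-4\right) = -8$)
$W{\left(2 \cdot 6 - 2 \right)} - t = -8 - 406 = -414$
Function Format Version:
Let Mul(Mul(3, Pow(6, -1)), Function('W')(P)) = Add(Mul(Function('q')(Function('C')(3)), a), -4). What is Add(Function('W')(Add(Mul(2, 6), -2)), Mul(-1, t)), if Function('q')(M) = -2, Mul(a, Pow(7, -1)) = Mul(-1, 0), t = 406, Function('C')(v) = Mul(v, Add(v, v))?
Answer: -414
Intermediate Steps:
Function('C')(v) = Mul(2, Pow(v, 2)) (Function('C')(v) = Mul(v, Mul(2, v)) = Mul(2, Pow(v, 2)))
a = 0 (a = Mul(7, Mul(-1, 0)) = Mul(7, 0) = 0)
Function('W')(P) = -8 (Function('W')(P) = Mul(2, Add(Mul(-2, 0), -4)) = Mul(2, Add(0, -4)) = Mul(2, -4) = -8)
Add(Function('W')(Add(Mul(2, 6), -2)), Mul(-1, t)) = Add(-8, Mul(-1, 406)) = Add(-8, -406) = -414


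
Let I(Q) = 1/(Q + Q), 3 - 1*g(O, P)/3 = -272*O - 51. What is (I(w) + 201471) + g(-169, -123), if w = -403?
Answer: 51365573/806 ≈ 63729.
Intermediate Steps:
g(O, P) = 162 + 816*O (g(O, P) = 9 - 3*(-272*O - 51) = 9 - 3*(-51 - 272*O) = 9 + (153 + 816*O) = 162 + 816*O)
I(Q) = 1/(2*Q)
(I(w) + 201471) + g(-169, -123) = ((½)/(-403) + 201471) + (162 + 816*(-169)) = ((½)*(-1/403) + 201471) + (162 - 137904) = (-1/806 + 201471) - 137742 = 162385625/806 - 137742 = 51365573/806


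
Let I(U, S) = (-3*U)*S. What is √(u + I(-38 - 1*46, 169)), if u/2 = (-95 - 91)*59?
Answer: 4*√1290 ≈ 143.67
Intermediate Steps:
I(U, S) = -3*S*U
u = -21948 (u = 2*((-95 - 91)*59) = 2*(-186*59) = 2*(-10974) = -21948)
√(u + I(-38 - 1*46, 169)) = √(-21948 - 3*169*(-38 - 1*46)) = √(-21948 - 3*169*(-38 - 46)) = √(-21948 - 3*169*(-84)) = √(-21948 + 42588) = √20640 = 4*√1290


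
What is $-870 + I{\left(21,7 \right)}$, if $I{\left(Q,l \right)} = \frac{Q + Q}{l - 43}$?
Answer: $- \frac{5227}{6} \approx -871.17$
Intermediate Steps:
$I{\left(Q,l \right)} = \frac{2 Q}{-43 + l}$
$-870 + I{\left(21,7 \right)} = -870 + 2 \cdot 21 \frac{1}{-43 + 7} = -870 + 2 \cdot 21 \frac{1}{-36} = -870 + 2 \cdot 21 \left(- \frac{1}{36}\right) = -870 - \frac{7}{6} = - \frac{5227}{6}$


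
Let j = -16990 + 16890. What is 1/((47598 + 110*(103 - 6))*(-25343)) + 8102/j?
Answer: -2991027339087/36917148100 ≈ -81.020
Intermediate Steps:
j = -100
1/((47598 + 110*(103 - 6))*(-25343)) + 8102/j = 1/((47598 + 110*(103 - 6))*(-25343)) + 8102/(-100) = -1/25343/(47598 + 110*97) + 8102*(-1/100) = -1/25343/(47598 + 10670) - 4051/50 = -1/25343/58268 - 4051/50 = (1/58268)*(-1/25343) - 4051/50 = -1/1476685924 - 4051/50 = -2991027339087/36917148100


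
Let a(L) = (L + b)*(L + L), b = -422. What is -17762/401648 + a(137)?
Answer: -15682355041/200824 ≈ -78090.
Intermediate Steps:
a(L) = 2*L*(-422 + L) (a(L) = (L - 422)*(L + L) = (-422 + L)*(2*L) = 2*L*(-422 + L))
-17762/401648 + a(137) = -17762/401648 + 2*137*(-422 + 137) = -17762*1/401648 + 2*137*(-285) = -8881/200824 - 78090 = -15682355041/200824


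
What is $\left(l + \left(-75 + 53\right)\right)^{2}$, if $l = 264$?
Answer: $58564$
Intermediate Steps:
$\left(l + \left(-75 + 53\right)\right)^{2} = \left(264 + \left(-75 + 53\right)\right)^{2} = \left(264 - 22\right)^{2} = 242^{2} = 58564$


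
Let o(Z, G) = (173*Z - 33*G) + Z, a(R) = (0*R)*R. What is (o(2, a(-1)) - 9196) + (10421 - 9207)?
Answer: -7634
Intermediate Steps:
a(R) = 0 (a(R) = 0*R = 0)
o(Z, G) = -33*G + 174*Z (o(Z, G) = (-33*G + 173*Z) + Z = -33*G + 174*Z)
(o(2, a(-1)) - 9196) + (10421 - 9207) = ((-33*0 + 174*2) - 9196) + (10421 - 9207) = ((0 + 348) - 9196) + 1214 = (348 - 9196) + 1214 = -8848 + 1214 = -7634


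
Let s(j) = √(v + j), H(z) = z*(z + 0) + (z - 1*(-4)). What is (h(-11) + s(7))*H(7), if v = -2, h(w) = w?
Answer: -660 + 60*√5 ≈ -525.84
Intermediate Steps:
H(z) = 4 + z + z² (H(z) = z*z + (z + 4) = z² + (4 + z) = 4 + z + z²)
s(j) = √(-2 + j)
(h(-11) + s(7))*H(7) = (-11 + √(-2 + 7))*(4 + 7 + 7²) = (-11 + √5)*(4 + 7 + 49) = (-11 + √5)*60 = -660 + 60*√5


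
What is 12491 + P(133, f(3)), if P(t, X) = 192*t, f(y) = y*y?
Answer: 38027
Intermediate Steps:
f(y) = y**2
12491 + P(133, f(3)) = 12491 + 192*133 = 12491 + 25536 = 38027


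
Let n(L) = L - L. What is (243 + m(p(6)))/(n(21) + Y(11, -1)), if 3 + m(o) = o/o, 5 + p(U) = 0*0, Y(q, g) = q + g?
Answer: 241/10 ≈ 24.100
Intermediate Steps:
Y(q, g) = g + q
p(U) = -5 (p(U) = -5 + 0*0 = -5 + 0 = -5)
n(L) = 0
m(o) = -2 (m(o) = -3 + o/o = -3 + 1 = -2)
(243 + m(p(6)))/(n(21) + Y(11, -1)) = (243 - 2)/(0 + (-1 + 11)) = 241/(0 + 10) = 241/10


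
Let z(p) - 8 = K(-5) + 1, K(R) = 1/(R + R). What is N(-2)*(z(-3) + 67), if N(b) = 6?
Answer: 2277/5 ≈ 455.40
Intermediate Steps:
K(R) = 1/(2*R)
z(p) = 89/10 (z(p) = 8 + ((½)/(-5) + 1) = 8 + ((½)*(-⅕) + 1) = 8 + (-⅒ + 1) = 8 + 9/10 = 89/10)
N(-2)*(z(-3) + 67) = 6*(89/10 + 67) = 6*(759/10) = 2277/5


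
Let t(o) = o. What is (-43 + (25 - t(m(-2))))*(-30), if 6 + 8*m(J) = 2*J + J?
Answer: 495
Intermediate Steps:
m(J) = -¾ + 3*J/8 (m(J) = -¾ + (2*J + J)/8 = -¾ + (3*J)/8 = -¾ + 3*J/8)
(-43 + (25 - t(m(-2))))*(-30) = (-43 + (25 - (-¾ + (3/8)*(-2))))*(-30) = (-43 + (25 - (-¾ - ¾)))*(-30) = (-43 + (25 - 1*(-3/2)))*(-30) = (-43 + (25 + 3/2))*(-30) = (-43 + 53/2)*(-30) = -33/2*(-30) = 495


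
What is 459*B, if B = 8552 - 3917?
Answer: 2127465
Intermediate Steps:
B = 4635
459*B = 459*4635 = 2127465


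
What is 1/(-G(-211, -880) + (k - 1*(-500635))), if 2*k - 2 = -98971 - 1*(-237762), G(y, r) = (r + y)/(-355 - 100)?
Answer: 910/518726483 ≈ 1.7543e-6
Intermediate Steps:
G(y, r) = -r/455 - y/455 (G(y, r) = (r + y)/(-455) = (r + y)*(-1/455) = -r/455 - y/455)
k = 138793/2 (k = 1 + (-98971 - 1*(-237762))/2 = 1 + (-98971 + 237762)/2 = 1 + (1/2)*138791 = 1 + 138791/2 = 138793/2 ≈ 69397.)
1/(-G(-211, -880) + (k - 1*(-500635))) = 1/(-(-1/455*(-880) - 1/455*(-211)) + (138793/2 - 1*(-500635))) = 1/(-(176/91 + 211/455) + (138793/2 + 500635)) = 1/(-1*1091/455 + 1140063/2) = 1/(-1091/455 + 1140063/2) = 1/(518726483/910) = 910/518726483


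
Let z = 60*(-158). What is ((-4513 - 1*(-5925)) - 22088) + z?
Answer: -30156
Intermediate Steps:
z = -9480
((-4513 - 1*(-5925)) - 22088) + z = ((-4513 - 1*(-5925)) - 22088) - 9480 = ((-4513 + 5925) - 22088) - 9480 = (1412 - 22088) - 9480 = -20676 - 9480 = -30156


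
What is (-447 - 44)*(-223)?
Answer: 109493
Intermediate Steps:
(-447 - 44)*(-223) = -491*(-223) = 109493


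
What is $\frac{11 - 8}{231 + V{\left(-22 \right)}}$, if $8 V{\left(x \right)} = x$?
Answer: $\frac{12}{913} \approx 0.013143$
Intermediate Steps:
$V{\left(x \right)} = \frac{x}{8}$
$\frac{11 - 8}{231 + V{\left(-22 \right)}} = \frac{11 - 8}{231 + \frac{1}{8} \left(-22\right)} = \frac{3}{231 - \frac{11}{4}} = \frac{3}{\frac{913}{4}} = 3 \cdot \frac{4}{913} = \frac{12}{913}$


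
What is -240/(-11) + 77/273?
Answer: 9481/429 ≈ 22.100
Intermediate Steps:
-240/(-11) + 77/273 = -240*(-1/11) + 77*(1/273) = 240/11 + 11/39 = 9481/429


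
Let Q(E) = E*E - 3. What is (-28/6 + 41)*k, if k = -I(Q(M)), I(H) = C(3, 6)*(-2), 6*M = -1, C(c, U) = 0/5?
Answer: 0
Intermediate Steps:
C(c, U) = 0 (C(c, U) = 0*(1/5) = 0)
M = -1/6 (M = (1/6)*(-1) = -1/6 ≈ -0.16667)
Q(E) = -3 + E**2 (Q(E) = E**2 - 3 = -3 + E**2)
I(H) = 0 (I(H) = 0*(-2) = 0)
k = 0 (k = -1*0 = 0)
(-28/6 + 41)*k = (-28/6 + 41)*0 = (-28*1/6 + 41)*0 = (-14/3 + 41)*0 = (109/3)*0 = 0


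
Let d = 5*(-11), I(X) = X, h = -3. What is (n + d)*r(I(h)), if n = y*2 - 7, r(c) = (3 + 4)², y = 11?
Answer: -1960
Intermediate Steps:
r(c) = 49 (r(c) = 7² = 49)
n = 15 (n = 11*2 - 7 = 22 - 7 = 15)
d = -55
(n + d)*r(I(h)) = (15 - 55)*49 = -40*49 = -1960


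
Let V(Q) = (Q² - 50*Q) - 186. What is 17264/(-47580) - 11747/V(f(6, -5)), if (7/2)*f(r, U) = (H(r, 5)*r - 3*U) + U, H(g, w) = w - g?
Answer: 11616501/240950 ≈ 48.211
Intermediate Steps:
f(r, U) = -4*U/7 + 2*r*(5 - r)/7 (f(r, U) = 2*(((5 - r)*r - 3*U) + U)/7 = 2*((r*(5 - r) - 3*U) + U)/7 = 2*((-3*U + r*(5 - r)) + U)/7 = 2*(-2*U + r*(5 - r))/7 = -4*U/7 + 2*r*(5 - r)/7)
V(Q) = -186 + Q² - 50*Q
17264/(-47580) - 11747/V(f(6, -5)) = 17264/(-47580) - 11747/(-186 + (-4/7*(-5) - 2/7*6*(-5 + 6))² - 50*(-4/7*(-5) - 2/7*6*(-5 + 6))) = 17264*(-1/47580) - 11747/(-186 + (20/7 - 2/7*6*1)² - 50*(20/7 - 2/7*6*1)) = -332/915 - 11747/(-186 + (20/7 - 12/7)² - 50*(20/7 - 12/7)) = -332/915 - 11747/(-186 + (8/7)² - 50*8/7) = -332/915 - 11747/(-186 + 64/49 - 400/7) = -332/915 - 11747/(-11850/49) = -332/915 - 11747*(-49/11850) = -332/915 + 575603/11850 = 11616501/240950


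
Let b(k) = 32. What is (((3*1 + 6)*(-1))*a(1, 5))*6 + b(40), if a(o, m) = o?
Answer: -22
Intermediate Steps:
(((3*1 + 6)*(-1))*a(1, 5))*6 + b(40) = (((3*1 + 6)*(-1))*1)*6 + 32 = (((3 + 6)*(-1))*1)*6 + 32 = ((9*(-1))*1)*6 + 32 = -9*1*6 + 32 = -9*6 + 32 = -54 + 32 = -22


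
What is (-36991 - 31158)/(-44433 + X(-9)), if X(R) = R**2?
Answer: 68149/44352 ≈ 1.5365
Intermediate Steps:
(-36991 - 31158)/(-44433 + X(-9)) = (-36991 - 31158)/(-44433 + (-9)**2) = -68149/(-44433 + 81) = -68149/(-44352) = -68149*(-1/44352) = 68149/44352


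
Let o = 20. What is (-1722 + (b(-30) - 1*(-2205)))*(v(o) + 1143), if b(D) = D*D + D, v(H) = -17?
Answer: 1523478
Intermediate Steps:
b(D) = D + D² (b(D) = D² + D = D + D²)
(-1722 + (b(-30) - 1*(-2205)))*(v(o) + 1143) = (-1722 + (-30*(1 - 30) - 1*(-2205)))*(-17 + 1143) = (-1722 + (-30*(-29) + 2205))*1126 = (-1722 + (870 + 2205))*1126 = (-1722 + 3075)*1126 = 1353*1126 = 1523478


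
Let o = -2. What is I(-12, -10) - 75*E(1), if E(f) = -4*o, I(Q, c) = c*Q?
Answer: -480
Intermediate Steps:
I(Q, c) = Q*c
E(f) = 8 (E(f) = -4*(-2) = 8)
I(-12, -10) - 75*E(1) = -12*(-10) - 75*8 = 120 - 600 = -480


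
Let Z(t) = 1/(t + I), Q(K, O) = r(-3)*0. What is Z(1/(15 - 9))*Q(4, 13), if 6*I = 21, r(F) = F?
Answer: 0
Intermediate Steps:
I = 7/2 (I = (1/6)*21 = 7/2 ≈ 3.5000)
Q(K, O) = 0 (Q(K, O) = -3*0 = 0)
Z(t) = 1/(7/2 + t) (Z(t) = 1/(t + 7/2) = 1/(7/2 + t))
Z(1/(15 - 9))*Q(4, 13) = (2/(7 + 2/(15 - 9)))*0 = (2/(7 + 2/6))*0 = (2/(7 + 2*(1/6)))*0 = (2/(7 + 1/3))*0 = (2/(22/3))*0 = (2*(3/22))*0 = (3/11)*0 = 0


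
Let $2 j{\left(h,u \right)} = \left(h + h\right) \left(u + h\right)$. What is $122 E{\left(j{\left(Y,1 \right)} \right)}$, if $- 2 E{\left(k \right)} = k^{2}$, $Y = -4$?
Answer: $-8784$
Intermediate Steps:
$j{\left(h,u \right)} = h \left(h + u\right)$ ($j{\left(h,u \right)} = \frac{\left(h + h\right) \left(u + h\right)}{2} = \frac{2 h \left(h + u\right)}{2} = h \left(h + u\right)$)
$E{\left(k \right)} = - \frac{k^{2}}{2}$
$122 E{\left(j{\left(Y,1 \right)} \right)} = 122 \left(- \frac{\left(- 4 \left(-4 + 1\right)\right)^{2}}{2}\right) = 122 \left(- \frac{\left(\left(-4\right) \left(-3\right)\right)^{2}}{2}\right) = 122 \left(- \frac{12^{2}}{2}\right) = 122 \left(\left(- \frac{1}{2}\right) 144\right) = 122 \left(-72\right) = -8784$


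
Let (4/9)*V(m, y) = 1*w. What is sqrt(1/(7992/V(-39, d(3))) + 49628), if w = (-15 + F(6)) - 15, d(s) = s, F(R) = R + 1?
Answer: sqrt(39133856526)/888 ≈ 222.77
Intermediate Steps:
F(R) = 1 + R
w = -23 (w = (-15 + (1 + 6)) - 15 = (-15 + 7) - 15 = -8 - 15 = -23)
V(m, y) = -207/4 (V(m, y) = 9*(1*(-23))/4 = (9/4)*(-23) = -207/4)
sqrt(1/(7992/V(-39, d(3))) + 49628) = sqrt(1/(7992/(-207/4)) + 49628) = sqrt(1/(7992*(-4/207)) + 49628) = sqrt(1/(-3552/23) + 49628) = sqrt(-23/3552 + 49628) = sqrt(176278633/3552) = sqrt(39133856526)/888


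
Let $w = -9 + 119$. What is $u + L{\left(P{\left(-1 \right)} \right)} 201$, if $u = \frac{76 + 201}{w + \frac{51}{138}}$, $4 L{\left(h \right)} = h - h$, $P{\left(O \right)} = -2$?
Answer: $\frac{12742}{5077} \approx 2.5098$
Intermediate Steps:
$w = 110$
$L{\left(h \right)} = 0$ ($L{\left(h \right)} = \frac{h - h}{4} = \frac{1}{4} \cdot 0 = 0$)
$u = \frac{12742}{5077}$ ($u = \frac{76 + 201}{110 + \frac{51}{138}} = \frac{277}{110 + 51 \cdot \frac{1}{138}} = \frac{277}{110 + \frac{17}{46}} = \frac{277}{\frac{5077}{46}} = 277 \cdot \frac{46}{5077} = \frac{12742}{5077} \approx 2.5098$)
$u + L{\left(P{\left(-1 \right)} \right)} 201 = \frac{12742}{5077} + 0 \cdot 201 = \frac{12742}{5077} + 0 = \frac{12742}{5077}$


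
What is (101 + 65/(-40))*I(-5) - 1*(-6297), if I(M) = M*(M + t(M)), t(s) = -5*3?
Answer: 32469/2 ≈ 16235.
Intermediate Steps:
t(s) = -15
I(M) = M*(-15 + M) (I(M) = M*(M - 15) = M*(-15 + M))
(101 + 65/(-40))*I(-5) - 1*(-6297) = (101 + 65/(-40))*(-5*(-15 - 5)) - 1*(-6297) = (101 + 65*(-1/40))*(-5*(-20)) + 6297 = (101 - 13/8)*100 + 6297 = (795/8)*100 + 6297 = 19875/2 + 6297 = 32469/2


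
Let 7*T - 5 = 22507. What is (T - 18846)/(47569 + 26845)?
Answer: -7815/37207 ≈ -0.21004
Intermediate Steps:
T = 3216 (T = 5/7 + (⅐)*22507 = 5/7 + 22507/7 = 3216)
(T - 18846)/(47569 + 26845) = (3216 - 18846)/(47569 + 26845) = -15630/74414 = -15630*1/74414 = -7815/37207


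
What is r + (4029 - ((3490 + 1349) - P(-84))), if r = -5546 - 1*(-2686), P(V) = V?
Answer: -3754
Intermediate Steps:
r = -2860 (r = -5546 + 2686 = -2860)
r + (4029 - ((3490 + 1349) - P(-84))) = -2860 + (4029 - ((3490 + 1349) - 1*(-84))) = -2860 + (4029 - (4839 + 84)) = -2860 + (4029 - 1*4923) = -2860 + (4029 - 4923) = -2860 - 894 = -3754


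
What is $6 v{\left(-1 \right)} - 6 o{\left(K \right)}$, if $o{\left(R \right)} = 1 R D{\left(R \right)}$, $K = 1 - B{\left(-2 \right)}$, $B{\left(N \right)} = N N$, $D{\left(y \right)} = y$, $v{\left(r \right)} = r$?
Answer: $-60$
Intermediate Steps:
$B{\left(N \right)} = N^{2}$
$K = -3$ ($K = 1 - \left(-2\right)^{2} = 1 - 4 = -3$)
$o{\left(R \right)} = R^{2}$ ($o{\left(R \right)} = 1 R R = R R = R^{2}$)
$6 v{\left(-1 \right)} - 6 o{\left(K \right)} = 6 \left(-1\right) - 6 \left(-3\right)^{2} = -6 - 54 = -60$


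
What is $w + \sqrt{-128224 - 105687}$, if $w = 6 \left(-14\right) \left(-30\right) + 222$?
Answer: $2742 + i \sqrt{233911} \approx 2742.0 + 483.64 i$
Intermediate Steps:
$w = 2742$ ($w = \left(-84\right) \left(-30\right) + 222 = 2520 + 222 = 2742$)
$w + \sqrt{-128224 - 105687} = 2742 + \sqrt{-128224 - 105687} = 2742 + \sqrt{-233911} = 2742 + i \sqrt{233911}$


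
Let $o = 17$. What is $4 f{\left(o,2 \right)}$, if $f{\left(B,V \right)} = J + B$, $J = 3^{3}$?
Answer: $176$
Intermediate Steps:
$J = 27$
$f{\left(B,V \right)} = 27 + B$
$4 f{\left(o,2 \right)} = 4 \left(27 + 17\right) = 4 \cdot 44 = 176$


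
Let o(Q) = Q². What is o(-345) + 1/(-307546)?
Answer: 36605662649/307546 ≈ 1.1903e+5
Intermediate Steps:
o(-345) + 1/(-307546) = (-345)² + 1/(-307546) = 119025 - 1/307546 = 36605662649/307546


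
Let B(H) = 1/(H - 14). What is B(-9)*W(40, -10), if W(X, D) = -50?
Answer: 50/23 ≈ 2.1739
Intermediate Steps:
B(H) = 1/(-14 + H)
B(-9)*W(40, -10) = -50/(-14 - 9) = -50/(-23) = -1/23*(-50) = 50/23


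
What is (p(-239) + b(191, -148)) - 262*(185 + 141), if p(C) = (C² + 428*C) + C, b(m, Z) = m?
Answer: -130631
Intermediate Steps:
p(C) = C² + 429*C
(p(-239) + b(191, -148)) - 262*(185 + 141) = (-239*(429 - 239) + 191) - 262*(185 + 141) = (-239*190 + 191) - 262*326 = (-45410 + 191) - 85412 = -45219 - 85412 = -130631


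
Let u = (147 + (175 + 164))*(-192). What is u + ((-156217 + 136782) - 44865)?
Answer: -157612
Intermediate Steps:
u = -93312 (u = (147 + 339)*(-192) = 486*(-192) = -93312)
u + ((-156217 + 136782) - 44865) = -93312 + ((-156217 + 136782) - 44865) = -93312 + (-19435 - 44865) = -93312 - 64300 = -157612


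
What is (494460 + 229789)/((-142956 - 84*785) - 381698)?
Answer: -724249/590594 ≈ -1.2263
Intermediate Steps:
(494460 + 229789)/((-142956 - 84*785) - 381698) = 724249/((-142956 - 1*65940) - 381698) = 724249/((-142956 - 65940) - 381698) = 724249/(-208896 - 381698) = 724249/(-590594) = 724249*(-1/590594) = -724249/590594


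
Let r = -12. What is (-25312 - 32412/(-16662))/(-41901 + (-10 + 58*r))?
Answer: 70286022/118319639 ≈ 0.59404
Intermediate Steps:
(-25312 - 32412/(-16662))/(-41901 + (-10 + 58*r)) = (-25312 - 32412/(-16662))/(-41901 + (-10 + 58*(-12))) = (-25312 - 32412*(-1/16662))/(-41901 + (-10 - 696)) = (-25312 + 5402/2777)/(-41901 - 706) = -70286022/2777/(-42607) = -70286022/2777*(-1/42607) = 70286022/118319639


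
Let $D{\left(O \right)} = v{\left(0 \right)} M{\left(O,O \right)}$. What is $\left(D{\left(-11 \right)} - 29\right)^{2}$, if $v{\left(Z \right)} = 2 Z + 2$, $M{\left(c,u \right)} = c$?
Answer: $2601$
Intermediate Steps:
$v{\left(Z \right)} = 2 + 2 Z$
$D{\left(O \right)} = 2 O$ ($D{\left(O \right)} = \left(2 + 2 \cdot 0\right) O = \left(2 + 0\right) O = 2 O$)
$\left(D{\left(-11 \right)} - 29\right)^{2} = \left(2 \left(-11\right) - 29\right)^{2} = \left(-22 - 29\right)^{2} = \left(-51\right)^{2} = 2601$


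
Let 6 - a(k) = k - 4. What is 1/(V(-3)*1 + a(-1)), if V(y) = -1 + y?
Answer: ⅐ ≈ 0.14286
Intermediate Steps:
a(k) = 10 - k (a(k) = 6 - (k - 4) = 6 - (-4 + k) = 6 + (4 - k) = 10 - k)
1/(V(-3)*1 + a(-1)) = 1/((-1 - 3)*1 + (10 - 1*(-1))) = 1/(-4*1 + (10 + 1)) = 1/(-4 + 11) = 1/7 = ⅐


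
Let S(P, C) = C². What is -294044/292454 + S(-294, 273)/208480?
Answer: -372698009/575196320 ≈ -0.64795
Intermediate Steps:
-294044/292454 + S(-294, 273)/208480 = -294044/292454 + 273²/208480 = -294044*1/292454 + 74529*(1/208480) = -2774/2759 + 74529/208480 = -372698009/575196320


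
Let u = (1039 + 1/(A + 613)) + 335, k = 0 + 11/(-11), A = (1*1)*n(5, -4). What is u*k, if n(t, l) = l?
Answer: -836767/609 ≈ -1374.0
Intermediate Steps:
A = -4 (A = (1*1)*(-4) = 1*(-4) = -4)
k = -1 (k = 0 + 11*(-1/11) = 0 - 1 = -1)
u = 836767/609 (u = (1039 + 1/(-4 + 613)) + 335 = (1039 + 1/609) + 335 = 632752/609 + 335 = 836767/609 ≈ 1374.0)
u*k = (836767/609)*(-1) = -836767/609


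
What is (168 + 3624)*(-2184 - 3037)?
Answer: -19798032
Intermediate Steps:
(168 + 3624)*(-2184 - 3037) = 3792*(-5221) = -19798032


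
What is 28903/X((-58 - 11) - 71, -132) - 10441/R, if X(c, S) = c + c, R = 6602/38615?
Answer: -8077214129/132040 ≈ -61173.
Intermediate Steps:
R = 6602/38615 (R = 6602*(1/38615) = 6602/38615 ≈ 0.17097)
X(c, S) = 2*c
28903/X((-58 - 11) - 71, -132) - 10441/R = 28903/((2*((-58 - 11) - 71))) - 10441/6602/38615 = 28903/((2*(-69 - 71))) - 10441*38615/6602 = 28903/((2*(-140))) - 403179215/6602 = 28903/(-280) - 403179215/6602 = 28903*(-1/280) - 403179215/6602 = -4129/40 - 403179215/6602 = -8077214129/132040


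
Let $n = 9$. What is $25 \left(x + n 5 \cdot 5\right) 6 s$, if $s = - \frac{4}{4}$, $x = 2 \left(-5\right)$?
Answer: $-32250$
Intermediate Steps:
$x = -10$
$s = -1$ ($s = \left(-4\right) \frac{1}{4} = -1$)
$25 \left(x + n 5 \cdot 5\right) 6 s = 25 \left(-10 + 9 \cdot 5 \cdot 5\right) 6 \left(-1\right) = 25 \left(-10 + 9 \cdot 25\right) \left(-6\right) = 25 \left(-10 + 225\right) \left(-6\right) = 25 \cdot 215 \left(-6\right) = 5375 \left(-6\right) = -32250$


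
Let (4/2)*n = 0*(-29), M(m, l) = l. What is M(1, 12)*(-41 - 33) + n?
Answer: -888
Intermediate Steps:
n = 0 (n = (0*(-29))/2 = (1/2)*0 = 0)
M(1, 12)*(-41 - 33) + n = 12*(-41 - 33) + 0 = 12*(-74) + 0 = -888 + 0 = -888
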